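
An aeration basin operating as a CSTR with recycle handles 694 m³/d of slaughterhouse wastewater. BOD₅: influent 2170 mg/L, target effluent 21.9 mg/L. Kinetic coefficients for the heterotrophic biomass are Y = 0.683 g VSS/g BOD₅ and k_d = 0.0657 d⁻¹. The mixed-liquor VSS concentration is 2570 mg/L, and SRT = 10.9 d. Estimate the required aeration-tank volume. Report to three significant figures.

From the SRT design equation V = Y Q (S₀−S) θ_c / [X (1 + k_d θ_c)] = 0.683 × 694 × (2170 − 21.9) × 10.9 / [2570 × (1 + 0.0657 × 10.9)] = 1.11×10^7 / 4410 = 2516 m³.

V ≈ 2520 m³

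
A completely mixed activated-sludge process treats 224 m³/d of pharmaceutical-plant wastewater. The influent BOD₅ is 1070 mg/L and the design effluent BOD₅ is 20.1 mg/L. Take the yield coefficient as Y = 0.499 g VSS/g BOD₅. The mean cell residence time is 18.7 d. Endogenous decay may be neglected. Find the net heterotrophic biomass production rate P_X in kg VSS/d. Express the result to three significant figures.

No decay correction is needed, so Y_obs = Y = 0.499.
Mass of BOD₅ removed per day: Q(S₀ − S) = 224 × 1050 g/m³ = 235.2 kg/d.
P_X = Y_obs · Q(S₀ − S) = 0.4990 × 235.2 = 117.4 kg VSS/d.

P_X ≈ 117 kg VSS/d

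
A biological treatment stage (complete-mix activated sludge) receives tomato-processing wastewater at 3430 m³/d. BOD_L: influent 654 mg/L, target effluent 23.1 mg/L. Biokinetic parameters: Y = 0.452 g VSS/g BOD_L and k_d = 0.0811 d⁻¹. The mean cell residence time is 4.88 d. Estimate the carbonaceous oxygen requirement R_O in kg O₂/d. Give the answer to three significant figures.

Y_obs = Y / (1 + k_d θ_c) = 0.452 / (1 + 0.0811 × 4.88) = 0.452 / 1.396 = 0.3238.
Q·(S₀ − S) = 3430 × (654 − 23.1) × 10⁻³ = 2164 kg/d removed.
Biomass synthesised: P_X = Y_obs × 2164 = 700.8 kg VSS/d.
Carbonaceous O₂ demand = substrate oxidised − cell-mass equivalent = 2164 − 1.42 × 700.8 = 1169 kg O₂/d.

R_O ≈ 1170 kg O₂/d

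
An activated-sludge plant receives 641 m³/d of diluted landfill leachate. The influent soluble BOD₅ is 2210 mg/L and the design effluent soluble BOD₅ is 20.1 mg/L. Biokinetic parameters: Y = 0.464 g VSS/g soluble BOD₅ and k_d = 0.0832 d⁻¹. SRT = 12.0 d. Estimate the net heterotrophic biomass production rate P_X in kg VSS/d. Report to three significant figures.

P_X ≈ 326 kg VSS/d

Observed yield with endogenous decay: Y_obs = Y / (1 + k_d·θ_c) = 0.464 / (1 + 0.0832 × 12.0) = 0.464 / 1.998 = 0.2322 g VSS/g soluble BOD₅.
Q·(S₀ − S) = 641 × (2210 − 20.1) × 10⁻³ = 1404 kg/d removed.
So the net sludge growth is P_X = 0.2322 × 1404 = 325.9 kg VSS/d.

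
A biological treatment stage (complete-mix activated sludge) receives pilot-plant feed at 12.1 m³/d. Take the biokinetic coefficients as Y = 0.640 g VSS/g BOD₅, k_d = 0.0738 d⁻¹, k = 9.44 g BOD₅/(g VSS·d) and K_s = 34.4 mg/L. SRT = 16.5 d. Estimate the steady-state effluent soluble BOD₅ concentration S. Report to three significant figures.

S ≈ 0.783 mg/L

From the Monod/SRT balance for a CMAS, S = K_s·(1+k_d θ_c)/[θ_c·(Y k − k_d) − 1] = 34.4 × (1 + 0.0738 × 16.5) / [16.5 × (0.640 × 9.44 − 0.0738) − 1] = 76.29 / 97.47 = 0.7827 mg/L.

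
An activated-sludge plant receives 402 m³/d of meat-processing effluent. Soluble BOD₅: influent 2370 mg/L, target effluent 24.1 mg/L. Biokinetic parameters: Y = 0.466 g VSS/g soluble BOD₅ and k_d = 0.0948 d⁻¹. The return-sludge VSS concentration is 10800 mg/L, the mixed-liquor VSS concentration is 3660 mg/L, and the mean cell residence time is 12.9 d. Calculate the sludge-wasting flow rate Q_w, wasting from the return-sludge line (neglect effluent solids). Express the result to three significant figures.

Q_w ≈ 18.3 m³/d

From the SRT design equation V = Y Q (S₀−S) θ_c / [X (1 + k_d θ_c)] = 0.466 × 402 × (2370 − 24.1) × 12.9 / [3660 × (1 + 0.0948 × 12.9)] = 5.67×10^6 / 8136 = 696.8 m³.
θ_c = V·X/(Q_w·X_r) when wasting from the recycle, so Q_w = V·X/(θ_c·X_r) = 696.8 × 3660 / (12.9 × 10800) = 18.31 m³/d.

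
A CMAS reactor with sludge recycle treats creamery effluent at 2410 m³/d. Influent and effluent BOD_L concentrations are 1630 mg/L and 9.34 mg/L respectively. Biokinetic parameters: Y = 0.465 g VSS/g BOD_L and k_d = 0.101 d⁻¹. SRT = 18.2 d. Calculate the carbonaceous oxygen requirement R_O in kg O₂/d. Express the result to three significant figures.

R_O ≈ 3000 kg O₂/d

The observed yield is Y_obs = Y/(1 + k_d·θ_c) = 0.465 / (1 + 0.101 × 18.2) = 0.465 / 2.838 = 0.1638 g VSS per g BOD_L removed.
Mass of BOD_L removed per day: Q(S₀ − S) = 2410 × 1621 g/m³ = 3906 kg/d.
Biomass synthesised: P_X = Y_obs × 3906 = 639.9 kg VSS/d.
R_O = Q·(S₀ − S) − 1.42·P_X = 3906 − 1.42 × 639.9 = 2997 kg O₂/d.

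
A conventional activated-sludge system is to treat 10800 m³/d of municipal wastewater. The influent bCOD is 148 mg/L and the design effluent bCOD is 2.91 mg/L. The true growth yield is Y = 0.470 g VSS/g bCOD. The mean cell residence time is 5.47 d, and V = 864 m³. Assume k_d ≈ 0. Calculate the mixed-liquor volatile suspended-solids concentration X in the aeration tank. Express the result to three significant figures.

X ≈ 4660 mg/L

From V·X = Y·Q·(S₀ − S)·θ_c (decay neglected): X = 0.470 × 10800 × (148 − 2.91) × 5.47 / 864 = 4663 mg/L.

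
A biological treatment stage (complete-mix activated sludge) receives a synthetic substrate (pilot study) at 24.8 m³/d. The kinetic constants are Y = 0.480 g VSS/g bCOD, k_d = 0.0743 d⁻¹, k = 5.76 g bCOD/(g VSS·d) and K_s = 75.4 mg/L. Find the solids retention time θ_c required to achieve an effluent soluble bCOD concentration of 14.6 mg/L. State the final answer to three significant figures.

θ_c ≈ 2.67 d

At the target effluent, Y k S/(K_s+S) = 0.480×5.76×14.6/90.00 = 0.4485 d⁻¹.
1/θ_c = 0.4485 − 0.0743 = 0.3742 d⁻¹, so θ_c = 2.672 d.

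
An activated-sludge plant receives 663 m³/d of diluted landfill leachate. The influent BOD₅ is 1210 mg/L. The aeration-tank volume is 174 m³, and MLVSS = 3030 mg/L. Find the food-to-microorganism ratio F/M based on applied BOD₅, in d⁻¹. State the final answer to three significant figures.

F/M ≈ 1.52 d⁻¹

F/M = Q·S₀ / (V·X) = 663 × 1210 / (174.0 × 3030) = 1.522 g BOD₅·(g VSS·d)⁻¹.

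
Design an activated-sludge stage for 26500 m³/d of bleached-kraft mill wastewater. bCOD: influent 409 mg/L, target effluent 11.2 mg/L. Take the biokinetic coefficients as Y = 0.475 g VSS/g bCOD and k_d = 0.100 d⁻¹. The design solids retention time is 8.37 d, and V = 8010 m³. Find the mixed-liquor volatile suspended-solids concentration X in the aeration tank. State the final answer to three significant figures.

X ≈ 2850 mg/L

From V·X·(1 + k_d·θ_c) = Y·Q·(S₀ − S)·θ_c: X = 0.475 × 26500 × (409 − 11.2) × 8.37 / [8010 × (1 + 0.100 × 8.37)] = 2848 mg/L.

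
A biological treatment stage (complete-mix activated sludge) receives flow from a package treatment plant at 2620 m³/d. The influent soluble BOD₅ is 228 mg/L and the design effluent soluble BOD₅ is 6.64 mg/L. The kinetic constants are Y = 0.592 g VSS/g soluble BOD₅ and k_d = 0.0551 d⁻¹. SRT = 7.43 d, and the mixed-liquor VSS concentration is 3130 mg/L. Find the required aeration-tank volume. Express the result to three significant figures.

Steady-state biomass mass balance: V·X·(1 + k_d·θ_c) = Y·Q·(S₀ − S)·θ_c, so V = 0.592 × 2620 × (228 − 6.64) × 7.43 / [3130 × (1 + 0.0551 × 7.43)] = 2.55×10^6 / 4411 = 578.3 m³.

V ≈ 578 m³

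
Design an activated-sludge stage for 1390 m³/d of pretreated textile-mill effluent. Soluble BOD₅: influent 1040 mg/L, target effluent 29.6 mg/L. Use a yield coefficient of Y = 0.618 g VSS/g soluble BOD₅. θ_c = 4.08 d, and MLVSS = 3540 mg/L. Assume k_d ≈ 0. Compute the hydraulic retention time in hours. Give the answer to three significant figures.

V·X = Y·Q·ΔS·θ_c gives V = 0.618 × 1390 × (1040 − 29.6) × 4.08 / 3540 = 1000 m³.
Hydraulic retention time τ = V/Q = 1000 / 1390 = 0.7197 d = 17.27 h.

τ ≈ 17.3 h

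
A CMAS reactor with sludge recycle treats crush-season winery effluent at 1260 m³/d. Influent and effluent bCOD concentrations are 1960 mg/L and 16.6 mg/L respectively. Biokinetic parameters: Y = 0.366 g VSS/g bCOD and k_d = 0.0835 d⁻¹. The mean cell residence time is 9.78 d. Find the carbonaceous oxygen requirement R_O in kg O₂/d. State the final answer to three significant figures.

R_O ≈ 1750 kg O₂/d

Correct the yield for decay: Y_obs = Y/(1 + k_d θ_c) = 0.366 / (1 + 0.0835 × 9.78) = 0.366 / 1.817 = 0.2015.
Mass of bCOD removed per day: Q(S₀ − S) = 1260 × 1943 g/m³ = 2449 kg/d.
Net sludge production P_X = 0.2015 × 2449 = 493.3 kg VSS/d.
Carbonaceous O₂ demand = substrate oxidised − cell-mass equivalent = 2449 − 1.42 × 493.3 = 1748 kg O₂/d.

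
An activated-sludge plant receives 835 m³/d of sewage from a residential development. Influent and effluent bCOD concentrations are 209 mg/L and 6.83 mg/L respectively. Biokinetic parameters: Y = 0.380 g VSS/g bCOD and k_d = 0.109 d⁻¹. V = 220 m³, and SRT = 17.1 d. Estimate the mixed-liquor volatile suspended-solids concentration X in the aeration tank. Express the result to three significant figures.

X ≈ 1740 mg/L

From V·X·(1 + k_d·θ_c) = Y·Q·(S₀ − S)·θ_c: X = 0.380 × 835 × (209 − 6.83) × 17.1 / [220 × (1 + 0.109 × 17.1)] = 1741 mg/L.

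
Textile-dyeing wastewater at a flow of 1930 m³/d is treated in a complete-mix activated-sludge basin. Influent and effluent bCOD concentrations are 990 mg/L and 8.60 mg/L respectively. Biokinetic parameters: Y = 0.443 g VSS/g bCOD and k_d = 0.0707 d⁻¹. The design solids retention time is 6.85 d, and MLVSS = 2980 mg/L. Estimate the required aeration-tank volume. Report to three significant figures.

Rearranging the biomass balance for a CMAS with decay, V = Y·Q·ΔS·θ_c / [X·(1+k_d θ_c)] = 0.443 × 1930 × (990 − 8.60) × 6.85 / [2980 × (1 + 0.0707 × 6.85)] = 5.75×10^6 / 4423 = 1299 m³.

V ≈ 1300 m³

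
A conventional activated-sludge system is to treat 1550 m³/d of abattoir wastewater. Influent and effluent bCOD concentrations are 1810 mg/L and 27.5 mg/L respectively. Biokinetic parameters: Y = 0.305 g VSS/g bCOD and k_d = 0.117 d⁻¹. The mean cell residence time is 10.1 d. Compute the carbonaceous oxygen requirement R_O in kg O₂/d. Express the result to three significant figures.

R_O ≈ 2210 kg O₂/d

Correct the yield for decay: Y_obs = Y/(1 + k_d θ_c) = 0.305 / (1 + 0.117 × 10.1) = 0.305 / 2.182 = 0.1398.
Substrate removed = Q·(S₀ − S) = 1550 m³/d × (1810 − 27.5) g/m³ = 2.76×10^6 g/d = 2763 kg/d.
Biomass synthesised: P_X = Y_obs × 2763 = 386.2 kg VSS/d.
Carbonaceous O₂ demand = substrate oxidised − cell-mass equivalent = 2763 − 1.42 × 386.2 = 2214 kg O₂/d.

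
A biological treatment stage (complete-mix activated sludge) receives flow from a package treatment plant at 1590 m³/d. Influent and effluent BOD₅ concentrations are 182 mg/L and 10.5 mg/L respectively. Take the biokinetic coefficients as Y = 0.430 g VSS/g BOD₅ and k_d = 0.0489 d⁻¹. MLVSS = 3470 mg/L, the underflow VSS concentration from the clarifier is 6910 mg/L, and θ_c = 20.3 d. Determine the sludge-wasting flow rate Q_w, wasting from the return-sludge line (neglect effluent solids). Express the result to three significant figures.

Q_w ≈ 8.52 m³/d

From the SRT design equation V = Y Q (S₀−S) θ_c / [X (1 + k_d θ_c)] = 0.430 × 1590 × (182 − 10.5) × 20.3 / [3470 × (1 + 0.0489 × 20.3)] = 2.38×10^6 / 6915 = 344.2 m³.
Q_w = (V·X)/(θ_c X_r) = 344.2 × 3470 / (20.3 × 6910) = 8.516 m³/d.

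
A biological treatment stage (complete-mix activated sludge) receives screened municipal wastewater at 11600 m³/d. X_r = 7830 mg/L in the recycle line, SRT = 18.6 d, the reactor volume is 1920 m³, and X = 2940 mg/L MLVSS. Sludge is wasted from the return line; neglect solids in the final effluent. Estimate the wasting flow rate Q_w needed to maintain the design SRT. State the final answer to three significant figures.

Q_w = (V·X)/(θ_c X_r) = 1920 × 2940 / (18.6 × 7830) = 38.76 m³/d.

Q_w ≈ 38.8 m³/d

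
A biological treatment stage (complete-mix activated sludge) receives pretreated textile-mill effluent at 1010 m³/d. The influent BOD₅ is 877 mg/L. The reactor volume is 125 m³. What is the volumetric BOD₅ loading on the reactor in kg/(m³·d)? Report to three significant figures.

Applied BOD₅ load per unit volume = Q·S₀/V = (1010 × 877/1000)/125.0 = 7.086 kg BOD₅·m⁻³·d⁻¹.

L_v ≈ 7.09 kg BOD₅/(m³·d)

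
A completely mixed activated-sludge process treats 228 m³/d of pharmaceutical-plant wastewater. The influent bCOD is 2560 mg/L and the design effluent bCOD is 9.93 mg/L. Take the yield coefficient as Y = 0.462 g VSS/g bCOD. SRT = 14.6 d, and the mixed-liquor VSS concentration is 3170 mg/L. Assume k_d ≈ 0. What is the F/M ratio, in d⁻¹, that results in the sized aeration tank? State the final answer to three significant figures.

F/M ≈ 0.149 d⁻¹

Biomass mass balance (decay neglected): V·X = Y·Q·(S₀ − S)·θ_c, so V = 0.462 × 228 × (2560 − 9.93) × 14.6 / 3170 = 1237 m³.
F/M = applied load / biomass = Q·S₀/(V·X) = 228 × 2560 / (1237 × 3170) = 0.1488 d⁻¹.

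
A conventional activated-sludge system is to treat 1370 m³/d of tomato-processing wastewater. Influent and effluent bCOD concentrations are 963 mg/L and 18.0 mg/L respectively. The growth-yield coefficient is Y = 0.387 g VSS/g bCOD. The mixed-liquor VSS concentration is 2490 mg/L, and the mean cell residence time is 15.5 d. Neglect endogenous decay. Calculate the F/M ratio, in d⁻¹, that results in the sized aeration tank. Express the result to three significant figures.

Biomass mass balance (decay neglected): V·X = Y·Q·(S₀ − S)·θ_c, so V = 0.387 × 1370 × (963 − 18.0) × 15.5 / 2490 = 3119 m³.
F/M = applied load / biomass = Q·S₀/(V·X) = 1370 × 963 / (3119 × 2490) = 0.1699 d⁻¹.

F/M ≈ 0.170 d⁻¹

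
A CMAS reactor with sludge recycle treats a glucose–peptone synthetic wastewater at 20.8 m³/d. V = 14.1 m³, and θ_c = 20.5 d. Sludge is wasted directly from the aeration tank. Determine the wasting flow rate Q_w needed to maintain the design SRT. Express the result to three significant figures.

Wasting from the aeration tank: Q_w = V / θ_c = 14.10 / 20.5 = 0.6878 m³/d.

Q_w ≈ 0.688 m³/d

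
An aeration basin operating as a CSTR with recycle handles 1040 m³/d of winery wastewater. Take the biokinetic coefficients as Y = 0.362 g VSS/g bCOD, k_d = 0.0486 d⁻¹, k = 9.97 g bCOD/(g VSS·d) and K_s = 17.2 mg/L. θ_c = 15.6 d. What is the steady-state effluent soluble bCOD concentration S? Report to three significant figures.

From the Monod/SRT balance for a CMAS, S = K_s·(1+k_d θ_c)/[θ_c·(Y k − k_d) − 1] = 17.2 × (1 + 0.0486 × 15.6) / [15.6 × (0.362 × 9.97 − 0.0486) − 1] = 30.24 / 54.54 = 0.5544 mg/L.

S ≈ 0.554 mg/L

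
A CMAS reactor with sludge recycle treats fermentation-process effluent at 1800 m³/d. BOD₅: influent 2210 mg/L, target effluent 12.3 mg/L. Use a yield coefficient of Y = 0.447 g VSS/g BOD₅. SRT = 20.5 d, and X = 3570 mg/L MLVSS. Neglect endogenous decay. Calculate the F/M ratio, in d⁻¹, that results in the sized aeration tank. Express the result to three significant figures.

With k_d = 0 the design equation reduces to V = Y Q (S₀−S) θ_c / X = 0.447 × 1800 × (2210 − 12.3) × 20.5 / 3570 = 10154 m³.
F/M = Q·S₀ / (V·X) = 1800 × 2210 / (10154 × 3570) = 0.1097 g BOD₅·(g VSS·d)⁻¹.

F/M ≈ 0.110 d⁻¹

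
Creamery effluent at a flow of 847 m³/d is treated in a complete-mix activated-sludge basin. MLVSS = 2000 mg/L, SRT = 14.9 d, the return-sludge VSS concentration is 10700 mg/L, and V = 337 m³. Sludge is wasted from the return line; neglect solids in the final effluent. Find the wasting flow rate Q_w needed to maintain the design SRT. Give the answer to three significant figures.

Wasting from the return line (neglecting effluent solids): Q_w = V·X / (θ_c·X_r) = 337.0 × 2000 / (14.9 × 10700) = 4.228 m³/d.

Q_w ≈ 4.23 m³/d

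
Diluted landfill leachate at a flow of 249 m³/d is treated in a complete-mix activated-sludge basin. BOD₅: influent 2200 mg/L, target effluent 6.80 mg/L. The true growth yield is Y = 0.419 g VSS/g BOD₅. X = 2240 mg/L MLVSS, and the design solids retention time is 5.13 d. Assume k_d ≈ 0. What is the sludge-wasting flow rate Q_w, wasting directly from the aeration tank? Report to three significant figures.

V·X = Y·Q·ΔS·θ_c gives V = 0.419 × 249 × (2200 − 6.80) × 5.13 / 2240 = 524.0 m³.
For wasting at MLVSS concentration, Q_w = V/θ_c = 524.0/5.13 = 102.2 m³/d.

Q_w ≈ 102 m³/d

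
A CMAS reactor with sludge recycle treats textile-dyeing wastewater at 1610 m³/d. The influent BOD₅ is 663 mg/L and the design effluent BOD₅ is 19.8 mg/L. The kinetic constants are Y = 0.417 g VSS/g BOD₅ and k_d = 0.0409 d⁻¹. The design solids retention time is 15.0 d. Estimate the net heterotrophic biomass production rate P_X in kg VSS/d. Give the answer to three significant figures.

Observed yield with endogenous decay: Y_obs = Y / (1 + k_d·θ_c) = 0.417 / (1 + 0.0409 × 15.0) = 0.417 / 1.613 = 0.2584 g VSS/g BOD₅.
ΔS = 663 − 19.8 = 643.2 mg/L, so the substrate removal rate is 1610 × 643.2/1000 = 1036 kg BOD₅/d.
Net biomass production P_X = Y_obs × Q·(S₀ − S) = 0.2584 × 1036 = 267.6 kg VSS/d.

P_X ≈ 268 kg VSS/d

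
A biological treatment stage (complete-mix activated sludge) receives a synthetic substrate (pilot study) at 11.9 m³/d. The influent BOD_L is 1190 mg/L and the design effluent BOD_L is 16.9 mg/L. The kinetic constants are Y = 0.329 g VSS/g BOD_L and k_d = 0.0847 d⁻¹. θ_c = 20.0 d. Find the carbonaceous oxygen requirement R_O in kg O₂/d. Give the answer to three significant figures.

The observed yield is Y_obs = Y/(1 + k_d·θ_c) = 0.329 / (1 + 0.0847 × 20.0) = 0.329 / 2.694 = 0.1221 g VSS per g BOD_L removed.
ΔS = 1190 − 16.9 = 1173 mg/L, so the substrate removal rate is 11.9 × 1173/1000 = 13.96 kg BOD_L/d.
Net sludge production P_X = 0.1221 × 13.96 = 1.705 kg VSS/d.
Carbonaceous O₂ demand = substrate oxidised − cell-mass equivalent = 13.96 − 1.42 × 1.705 = 11.54 kg O₂/d.

R_O ≈ 11.5 kg O₂/d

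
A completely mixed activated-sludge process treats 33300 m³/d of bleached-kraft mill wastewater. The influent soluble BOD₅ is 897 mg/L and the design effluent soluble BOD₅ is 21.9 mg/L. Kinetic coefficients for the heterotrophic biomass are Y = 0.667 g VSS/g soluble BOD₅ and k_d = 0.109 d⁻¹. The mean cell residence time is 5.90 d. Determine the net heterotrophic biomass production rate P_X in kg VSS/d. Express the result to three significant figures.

Observed yield with endogenous decay: Y_obs = Y / (1 + k_d·θ_c) = 0.667 / (1 + 0.109 × 5.90) = 0.667 / 1.643 = 0.4059 g VSS/g soluble BOD₅.
Q·(S₀ − S) = 33300 × (897 − 21.9) × 10⁻³ = 29141 kg/d removed.
So the net sludge growth is P_X = 0.4059 × 29141 = 11829 kg VSS/d.

P_X ≈ 11800 kg VSS/d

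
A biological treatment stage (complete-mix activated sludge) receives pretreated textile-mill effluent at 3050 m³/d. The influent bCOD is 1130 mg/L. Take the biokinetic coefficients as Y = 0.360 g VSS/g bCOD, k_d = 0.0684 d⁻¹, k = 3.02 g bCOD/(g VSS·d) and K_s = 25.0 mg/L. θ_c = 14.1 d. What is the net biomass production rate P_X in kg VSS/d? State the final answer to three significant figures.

From the Monod/SRT balance for a CMAS, S = K_s·(1+k_d θ_c)/[θ_c·(Y k − k_d) − 1] = 25.0 × (1 + 0.0684 × 14.1) / [14.1 × (0.360 × 3.02 − 0.0684) − 1] = 49.11 / 13.37 = 3.675 mg/L.
The observed yield is Y_obs = Y/(1 + k_d·θ_c) = 0.360 / (1 + 0.0684 × 14.1) = 0.360 / 1.964 = 0.1833 g VSS per g bCOD removed.
Mass of bCOD removed per day: Q(S₀ − S) = 3050 × 1126 g/m³ = 3435 kg/d.
Biomass produced: P_X = Y_obs·Q·ΔS = 0.1833 × 3435 ≈ 629.5 kg VSS/d.

P_X ≈ 630 kg VSS/d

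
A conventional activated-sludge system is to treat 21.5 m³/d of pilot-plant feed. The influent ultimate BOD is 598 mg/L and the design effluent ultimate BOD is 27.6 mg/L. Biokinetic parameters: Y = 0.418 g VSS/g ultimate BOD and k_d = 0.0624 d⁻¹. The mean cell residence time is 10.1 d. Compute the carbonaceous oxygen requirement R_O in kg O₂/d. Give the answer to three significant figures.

Observed yield with endogenous decay: Y_obs = Y / (1 + k_d·θ_c) = 0.418 / (1 + 0.0624 × 10.1) = 0.418 / 1.630 = 0.2564 g VSS/g ultimate BOD.
ΔS = 598 − 27.6 = 570.4 mg/L, so the substrate removal rate is 21.5 × 570.4/1000 = 12.26 kg ultimate BOD/d.
Biomass synthesised: P_X = Y_obs × 12.26 = 3.144 kg VSS/d.
R_O = Q·ΔS − 1.42 P_X = 12.26 − 4.465 = 7.799 kg O₂/d.

R_O ≈ 7.80 kg O₂/d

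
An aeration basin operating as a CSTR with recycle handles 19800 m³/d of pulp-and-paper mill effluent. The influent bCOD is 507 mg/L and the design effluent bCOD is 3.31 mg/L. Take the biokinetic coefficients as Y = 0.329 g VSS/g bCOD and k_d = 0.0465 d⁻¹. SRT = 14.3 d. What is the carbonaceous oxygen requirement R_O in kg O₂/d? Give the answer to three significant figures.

Correct the yield for decay: Y_obs = Y/(1 + k_d θ_c) = 0.329 / (1 + 0.0465 × 14.3) = 0.329 / 1.665 = 0.1976.
Q·(S₀ − S) = 19800 × (507 − 3.31) × 10⁻³ = 9973 kg/d removed.
Net sludge production P_X = 0.1976 × 9973 = 1971 kg VSS/d.
R_O = Q·(S₀ − S) − 1.42·P_X = 9973 − 1.42 × 1971 = 7175 kg O₂/d.

R_O ≈ 7170 kg O₂/d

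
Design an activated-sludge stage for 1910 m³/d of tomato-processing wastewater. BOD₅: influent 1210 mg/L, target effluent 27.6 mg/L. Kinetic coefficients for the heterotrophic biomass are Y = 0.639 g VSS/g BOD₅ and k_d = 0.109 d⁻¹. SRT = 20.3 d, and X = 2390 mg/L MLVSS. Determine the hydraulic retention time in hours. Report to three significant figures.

τ ≈ 47.9 h

From the SRT design equation V = Y Q (S₀−S) θ_c / [X (1 + k_d θ_c)] = 0.639 × 1910 × (1210 − 27.6) × 20.3 / [2390 × (1 + 0.109 × 20.3)] = 2.93×10^7 / 7678 = 3815 m³.
HRT = V/Q = 3815 m³ / 1910 m³·d⁻¹ = 1.998 d × 24 = 47.94 h.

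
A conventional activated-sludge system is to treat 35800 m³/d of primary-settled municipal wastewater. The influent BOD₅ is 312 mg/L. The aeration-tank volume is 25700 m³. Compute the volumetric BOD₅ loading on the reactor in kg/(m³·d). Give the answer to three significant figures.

L_v ≈ 0.435 kg BOD₅/(m³·d)

L_v = Q S₀ / V = 35800 × 312 × 10⁻³ / 25700 = 0.4346 kg/(m³·d).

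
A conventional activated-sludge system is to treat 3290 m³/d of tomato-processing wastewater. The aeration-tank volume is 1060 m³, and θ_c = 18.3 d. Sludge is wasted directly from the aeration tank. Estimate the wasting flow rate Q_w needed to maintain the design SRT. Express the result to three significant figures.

With mixed-liquor wasting, θ_c = V/Q_w, so Q_w = V/θ_c = 1060/18.3 = 57.92 m³/d.

Q_w ≈ 57.9 m³/d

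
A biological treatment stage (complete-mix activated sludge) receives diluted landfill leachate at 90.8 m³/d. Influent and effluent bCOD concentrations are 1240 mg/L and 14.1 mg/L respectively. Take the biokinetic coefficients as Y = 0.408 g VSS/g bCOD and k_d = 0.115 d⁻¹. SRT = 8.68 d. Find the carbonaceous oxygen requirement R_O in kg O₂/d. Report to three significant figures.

R_O ≈ 79.0 kg O₂/d

Observed yield with endogenous decay: Y_obs = Y / (1 + k_d·θ_c) = 0.408 / (1 + 0.115 × 8.68) = 0.408 / 1.998 = 0.2042 g VSS/g bCOD.
Substrate removed = Q·(S₀ − S) = 90.8 m³/d × (1240 − 14.1) g/m³ = 1.11×10^5 g/d = 111.3 kg/d.
Biomass synthesised: P_X = Y_obs × 111.3 = 22.73 kg VSS/d.
R_O = Q·(S₀ − S) − 1.42·P_X = 111.3 − 1.42 × 22.73 = 79.04 kg O₂/d.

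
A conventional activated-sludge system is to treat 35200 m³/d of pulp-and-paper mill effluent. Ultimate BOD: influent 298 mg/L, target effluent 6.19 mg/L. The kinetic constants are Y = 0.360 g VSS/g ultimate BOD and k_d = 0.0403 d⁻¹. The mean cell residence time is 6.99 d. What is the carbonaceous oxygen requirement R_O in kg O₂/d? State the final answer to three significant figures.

Correct the yield for decay: Y_obs = Y/(1 + k_d θ_c) = 0.360 / (1 + 0.0403 × 6.99) = 0.360 / 1.282 = 0.2809.
Q·(S₀ − S) = 35200 × (298 − 6.19) × 10⁻³ = 10272 kg/d removed.
P_X = Y_obs·Q·(S₀ − S) = 0.2809 × 10272 = 2885 kg VSS/d.
R_O = Q·ΔS − 1.42 P_X = 10272 − 4097 = 6175 kg O₂/d.

R_O ≈ 6170 kg O₂/d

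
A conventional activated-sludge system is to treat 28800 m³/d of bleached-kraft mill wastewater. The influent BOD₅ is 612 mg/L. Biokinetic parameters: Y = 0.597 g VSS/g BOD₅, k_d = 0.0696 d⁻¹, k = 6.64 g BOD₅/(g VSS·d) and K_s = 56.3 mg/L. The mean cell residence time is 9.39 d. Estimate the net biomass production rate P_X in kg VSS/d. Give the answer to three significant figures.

Effluent substrate depends only on kinetics and SRT: S = K_s(1 + k_d θ_c) / [θ_c(Yk − k_d) − 1] = 56.3 × (1 + 0.0696 × 9.39) / [9.39 × (0.597 × 6.64 − 0.0696) − 1] = 93.09 / 35.57 = 2.617 mg/L.
The observed yield is Y_obs = Y/(1 + k_d·θ_c) = 0.597 / (1 + 0.0696 × 9.39) = 0.597 / 1.654 = 0.3610 g VSS per g BOD₅ removed.
Mass of BOD₅ removed per day: Q(S₀ − S) = 28800 × 609.4 g/m³ = 17550 kg/d.
P_X = Y_obs · Q(S₀ − S) = 0.3610 × 17550 = 6336 kg VSS/d.

P_X ≈ 6340 kg VSS/d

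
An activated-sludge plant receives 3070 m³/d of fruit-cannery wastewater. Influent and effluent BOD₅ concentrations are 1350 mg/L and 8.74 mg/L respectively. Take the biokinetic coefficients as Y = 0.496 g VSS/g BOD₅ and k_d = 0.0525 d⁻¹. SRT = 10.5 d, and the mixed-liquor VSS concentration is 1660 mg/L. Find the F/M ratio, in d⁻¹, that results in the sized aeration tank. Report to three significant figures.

From the SRT design equation V = Y Q (S₀−S) θ_c / [X (1 + k_d θ_c)] = 0.496 × 3070 × (1350 − 8.74) × 10.5 / [1660 × (1 + 0.0525 × 10.5)] = 2.14×10^7 / 2575 = 8328 m³.
F/M = Q·S₀ / (V·X) = 3070 × 1350 / (8328 × 1660) = 0.2998 g BOD₅·(g VSS·d)⁻¹.

F/M ≈ 0.300 d⁻¹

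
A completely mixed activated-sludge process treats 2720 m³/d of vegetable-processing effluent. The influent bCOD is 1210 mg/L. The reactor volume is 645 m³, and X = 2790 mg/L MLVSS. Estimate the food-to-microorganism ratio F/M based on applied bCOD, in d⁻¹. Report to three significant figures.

F/M ≈ 1.83 d⁻¹

F/M = applied load / biomass = Q·S₀/(V·X) = 2720 × 1210 / (645.0 × 2790) = 1.829 d⁻¹.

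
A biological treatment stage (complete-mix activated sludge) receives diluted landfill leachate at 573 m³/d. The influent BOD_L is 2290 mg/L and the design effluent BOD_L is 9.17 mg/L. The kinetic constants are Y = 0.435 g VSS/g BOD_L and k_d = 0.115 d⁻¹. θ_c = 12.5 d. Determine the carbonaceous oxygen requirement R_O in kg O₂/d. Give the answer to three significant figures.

The observed yield is Y_obs = Y/(1 + k_d·θ_c) = 0.435 / (1 + 0.115 × 12.5) = 0.435 / 2.438 = 0.1785 g VSS per g BOD_L removed.
ΔS = 2290 − 9.17 = 2281 mg/L, so the substrate removal rate is 573 × 2281/1000 = 1307 kg BOD_L/d.
P_X = Y_obs·Q·(S₀ − S) = 0.1785 × 1307 = 233.2 kg VSS/d.
R_O = Q·ΔS − 1.42 P_X = 1307 − 331.2 = 975.7 kg O₂/d.

R_O ≈ 976 kg O₂/d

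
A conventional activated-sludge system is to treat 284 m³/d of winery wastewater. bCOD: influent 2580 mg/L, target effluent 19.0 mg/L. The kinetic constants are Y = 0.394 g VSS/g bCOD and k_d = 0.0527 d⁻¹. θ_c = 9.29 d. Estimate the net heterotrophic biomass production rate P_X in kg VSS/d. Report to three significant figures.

P_X ≈ 192 kg VSS/d

Y_obs = Y / (1 + k_d θ_c) = 0.394 / (1 + 0.0527 × 9.29) = 0.394 / 1.490 = 0.2645.
Mass of bCOD removed per day: Q(S₀ − S) = 284 × 2561 g/m³ = 727.3 kg/d.
P_X = Y_obs · Q(S₀ − S) = 0.2645 × 727.3 = 192.4 kg VSS/d.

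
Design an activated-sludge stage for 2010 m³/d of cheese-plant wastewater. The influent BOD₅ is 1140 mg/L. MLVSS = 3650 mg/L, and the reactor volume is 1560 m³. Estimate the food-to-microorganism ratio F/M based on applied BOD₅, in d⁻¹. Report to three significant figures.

Food-to-microorganism ratio F/M = Q S₀ / (V X) = 2010 × 1140 / (1560 × 3650) = 0.4024 d⁻¹.

F/M ≈ 0.402 d⁻¹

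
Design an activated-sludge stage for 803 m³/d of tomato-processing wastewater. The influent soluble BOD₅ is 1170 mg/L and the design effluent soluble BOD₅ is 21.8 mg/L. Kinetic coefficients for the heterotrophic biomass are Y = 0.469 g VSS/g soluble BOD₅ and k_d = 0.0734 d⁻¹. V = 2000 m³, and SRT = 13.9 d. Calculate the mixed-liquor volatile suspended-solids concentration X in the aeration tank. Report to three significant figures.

X ≈ 1490 mg/L

X = Y·Q·ΔS·θ_c / [V·(1 + k_d θ_c)] = 0.469 × 803 × (1170 − 21.8) × 13.9 / [2000 × (1 + 0.0734 × 13.9)] = 1488 mg/L.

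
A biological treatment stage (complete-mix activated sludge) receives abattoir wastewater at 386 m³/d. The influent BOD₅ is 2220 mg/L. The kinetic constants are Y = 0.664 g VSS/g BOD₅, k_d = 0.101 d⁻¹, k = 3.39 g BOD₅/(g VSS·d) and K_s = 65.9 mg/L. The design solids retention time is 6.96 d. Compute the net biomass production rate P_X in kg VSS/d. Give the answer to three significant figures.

P_X ≈ 333 kg VSS/d

From the Monod/SRT balance for a CMAS, S = K_s·(1+k_d θ_c)/[θ_c·(Y k − k_d) − 1] = 65.9 × (1 + 0.101 × 6.96) / [6.96 × (0.664 × 3.39 − 0.101) − 1] = 112.2 / 13.96 = 8.037 mg/L.
Y_obs = Y / (1 + k_d θ_c) = 0.664 / (1 + 0.101 × 6.96) = 0.664 / 1.703 = 0.3899.
ΔS = 2220 − 8.04 = 2212 mg/L, so the substrate removal rate is 386 × 2212/1000 = 853.8 kg BOD₅/d.
Biomass produced: P_X = Y_obs·Q·ΔS = 0.3899 × 853.8 ≈ 332.9 kg VSS/d.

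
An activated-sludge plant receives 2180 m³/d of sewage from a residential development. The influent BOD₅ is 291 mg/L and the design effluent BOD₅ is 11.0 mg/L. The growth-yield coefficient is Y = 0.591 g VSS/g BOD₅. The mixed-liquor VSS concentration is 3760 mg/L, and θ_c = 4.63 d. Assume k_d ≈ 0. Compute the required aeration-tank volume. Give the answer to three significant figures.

With k_d = 0 the design equation reduces to V = Y Q (S₀−S) θ_c / X = 0.591 × 2180 × (291 − 11.0) × 4.63 / 3760 = 444.2 m³.

V ≈ 444 m³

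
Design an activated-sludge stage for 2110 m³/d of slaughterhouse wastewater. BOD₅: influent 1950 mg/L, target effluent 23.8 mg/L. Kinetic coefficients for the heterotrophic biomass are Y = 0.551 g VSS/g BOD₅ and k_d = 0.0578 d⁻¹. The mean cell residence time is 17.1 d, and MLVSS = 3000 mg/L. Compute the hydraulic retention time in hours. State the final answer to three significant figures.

τ ≈ 73.0 h

From the SRT design equation V = Y Q (S₀−S) θ_c / [X (1 + k_d θ_c)] = 0.551 × 2110 × (1950 − 23.8) × 17.1 / [3000 × (1 + 0.0578 × 17.1)] = 3.83×10^7 / 5965 = 6420 m³.
Hydraulic retention time τ = V/Q = 6420 / 2110 = 3.042 d = 73.02 h.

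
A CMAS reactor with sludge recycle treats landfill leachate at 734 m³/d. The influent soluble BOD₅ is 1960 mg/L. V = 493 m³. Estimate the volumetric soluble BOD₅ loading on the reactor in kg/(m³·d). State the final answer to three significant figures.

L_v ≈ 2.92 kg soluble BOD₅/(m³·d)

Volumetric loading L_v = Q·S₀ / V = 734 × 1960 g/m³ / 493.0 m³ = 2918 g/(m³·d) = 2.918 kg soluble BOD₅/(m³·d).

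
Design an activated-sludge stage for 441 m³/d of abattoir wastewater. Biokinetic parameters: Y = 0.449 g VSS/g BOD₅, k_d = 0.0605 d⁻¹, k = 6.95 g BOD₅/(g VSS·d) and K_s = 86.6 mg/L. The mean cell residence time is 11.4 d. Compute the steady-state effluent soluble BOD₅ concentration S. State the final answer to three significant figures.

S ≈ 4.32 mg/L

Effluent substrate depends only on kinetics and SRT: S = K_s(1 + k_d θ_c) / [θ_c(Yk − k_d) − 1] = 86.6 × (1 + 0.0605 × 11.4) / [11.4 × (0.449 × 6.95 − 0.0605) − 1] = 146.3 / 33.88 = 4.318 mg/L.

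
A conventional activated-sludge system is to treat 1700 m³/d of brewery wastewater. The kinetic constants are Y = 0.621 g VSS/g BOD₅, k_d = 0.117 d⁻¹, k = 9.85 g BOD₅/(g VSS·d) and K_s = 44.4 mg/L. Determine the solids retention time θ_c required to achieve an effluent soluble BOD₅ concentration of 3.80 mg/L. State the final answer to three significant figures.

At the target effluent, Y k S/(K_s+S) = 0.621×9.85×3.80/48.20 = 0.4822 d⁻¹.
Then 1/θ_c = μ − k_d = 0.4822 − 0.117 = 0.3652 d⁻¹, giving θ_c = 2.738 d.

θ_c ≈ 2.74 d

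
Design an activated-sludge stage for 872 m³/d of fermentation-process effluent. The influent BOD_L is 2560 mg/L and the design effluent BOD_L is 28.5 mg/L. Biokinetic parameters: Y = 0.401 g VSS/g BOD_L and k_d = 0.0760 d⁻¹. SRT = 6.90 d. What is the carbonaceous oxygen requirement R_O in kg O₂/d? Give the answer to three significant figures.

R_O ≈ 1380 kg O₂/d

Correct the yield for decay: Y_obs = Y/(1 + k_d θ_c) = 0.401 / (1 + 0.0760 × 6.90) = 0.401 / 1.524 = 0.2631.
Mass of BOD_L removed per day: Q(S₀ − S) = 872 × 2532 g/m³ = 2207 kg/d.
Biomass synthesised: P_X = Y_obs × 2207 = 580.7 kg VSS/d.
R_O = Q·(S₀ − S) − 1.42·P_X = 2207 − 1.42 × 580.7 = 1383 kg O₂/d.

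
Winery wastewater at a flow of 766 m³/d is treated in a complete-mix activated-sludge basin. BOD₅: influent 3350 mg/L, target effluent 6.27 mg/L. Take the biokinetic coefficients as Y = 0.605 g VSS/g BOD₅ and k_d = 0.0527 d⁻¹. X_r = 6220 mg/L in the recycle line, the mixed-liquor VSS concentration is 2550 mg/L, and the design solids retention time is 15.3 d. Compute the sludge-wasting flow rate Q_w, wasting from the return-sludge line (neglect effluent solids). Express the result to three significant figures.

From the SRT design equation V = Y Q (S₀−S) θ_c / [X (1 + k_d θ_c)] = 0.605 × 766 × (3350 − 6.27) × 15.3 / [2550 × (1 + 0.0527 × 15.3)] = 2.37×10^7 / 4606 = 5147 m³.
Q_w = (V·X)/(θ_c X_r) = 5147 × 2550 / (15.3 × 6220) = 137.9 m³/d.

Q_w ≈ 138 m³/d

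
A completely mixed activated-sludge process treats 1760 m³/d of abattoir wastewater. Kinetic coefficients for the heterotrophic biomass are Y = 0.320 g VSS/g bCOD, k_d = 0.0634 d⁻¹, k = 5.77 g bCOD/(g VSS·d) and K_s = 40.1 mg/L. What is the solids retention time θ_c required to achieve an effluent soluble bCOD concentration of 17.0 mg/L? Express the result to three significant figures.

At the target effluent, Y k S/(K_s+S) = 0.320×5.77×17.0/57.10 = 0.5497 d⁻¹.
1/θ_c = 0.5497 − 0.0634 = 0.4863 d⁻¹, so θ_c = 2.056 d.

θ_c ≈ 2.06 d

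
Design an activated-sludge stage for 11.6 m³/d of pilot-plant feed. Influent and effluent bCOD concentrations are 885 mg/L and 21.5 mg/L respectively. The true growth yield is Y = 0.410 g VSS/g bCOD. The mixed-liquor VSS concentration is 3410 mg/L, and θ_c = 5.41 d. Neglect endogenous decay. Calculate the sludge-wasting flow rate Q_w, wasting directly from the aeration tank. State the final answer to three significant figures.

Q_w ≈ 1.20 m³/d

Biomass mass balance (decay neglected): V·X = Y·Q·(S₀ − S)·θ_c, so V = 0.410 × 11.6 × (885 − 21.5) × 5.41 / 3410 = 6.515 m³.
For wasting at MLVSS concentration, Q_w = V/θ_c = 6.515/5.41 = 1.204 m³/d.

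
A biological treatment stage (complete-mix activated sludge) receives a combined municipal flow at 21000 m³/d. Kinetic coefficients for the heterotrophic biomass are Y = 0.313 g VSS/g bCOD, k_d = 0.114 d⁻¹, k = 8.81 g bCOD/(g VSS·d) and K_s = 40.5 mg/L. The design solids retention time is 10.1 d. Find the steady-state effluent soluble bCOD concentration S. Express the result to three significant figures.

S ≈ 3.39 mg/L

Effluent substrate depends only on kinetics and SRT: S = K_s(1 + k_d θ_c) / [θ_c(Yk − k_d) − 1] = 40.5 × (1 + 0.114 × 10.1) / [10.1 × (0.313 × 8.81 − 0.114) − 1] = 87.13 / 25.70 = 3.390 mg/L.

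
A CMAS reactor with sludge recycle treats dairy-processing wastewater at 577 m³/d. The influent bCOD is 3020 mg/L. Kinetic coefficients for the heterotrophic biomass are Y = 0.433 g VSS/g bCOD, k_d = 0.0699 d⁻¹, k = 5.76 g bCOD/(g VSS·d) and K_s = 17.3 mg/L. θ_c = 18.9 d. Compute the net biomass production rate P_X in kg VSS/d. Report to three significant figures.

For a completely mixed reactor with recycle the Lawrence–McCarty relation gives S = K_s·(1 + k_d·θ_c) / [θ_c·(Y·k − k_d) − 1] = 17.3 × (1 + 0.0699 × 18.9) / [18.9 × (0.433 × 5.76 − 0.0699) − 1] = 40.16 / 44.82 = 0.8960 mg/L.
Observed yield with endogenous decay: Y_obs = Y / (1 + k_d·θ_c) = 0.433 / (1 + 0.0699 × 18.9) = 0.433 / 2.321 = 0.1865 g VSS/g bCOD.
Mass of bCOD removed per day: Q(S₀ − S) = 577 × 3019 g/m³ = 1742 kg/d.
Biomass produced: P_X = Y_obs·Q·ΔS = 0.1865 × 1742 ≈ 325.0 kg VSS/d.

P_X ≈ 325 kg VSS/d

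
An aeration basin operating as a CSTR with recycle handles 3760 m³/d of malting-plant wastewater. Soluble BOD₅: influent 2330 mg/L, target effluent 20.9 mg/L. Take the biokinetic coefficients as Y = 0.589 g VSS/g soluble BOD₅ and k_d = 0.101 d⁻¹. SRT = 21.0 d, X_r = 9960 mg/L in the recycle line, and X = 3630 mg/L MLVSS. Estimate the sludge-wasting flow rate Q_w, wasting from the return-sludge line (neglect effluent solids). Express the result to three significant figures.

Steady-state biomass mass balance: V·X·(1 + k_d·θ_c) = Y·Q·(S₀ − S)·θ_c, so V = 0.589 × 3760 × (2330 − 20.9) × 21.0 / [3630 × (1 + 0.101 × 21.0)] = 1.07×10^8 / 11329 = 9479 m³.
Q_w = (V·X)/(θ_c X_r) = 9479 × 3630 / (21.0 × 9960) = 164.5 m³/d.

Q_w ≈ 165 m³/d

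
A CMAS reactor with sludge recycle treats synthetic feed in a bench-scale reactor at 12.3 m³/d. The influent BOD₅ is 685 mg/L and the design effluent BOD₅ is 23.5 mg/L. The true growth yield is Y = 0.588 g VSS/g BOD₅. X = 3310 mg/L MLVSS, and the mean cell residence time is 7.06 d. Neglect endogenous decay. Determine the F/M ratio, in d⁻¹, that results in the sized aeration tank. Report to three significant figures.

F/M ≈ 0.249 d⁻¹

V·X = Y·Q·ΔS·θ_c gives V = 0.588 × 12.3 × (685 − 23.5) × 7.06 / 3310 = 10.20 m³.
F/M = Q·S₀ / (V·X) = 12.3 × 685 / (10.20 × 3310) = 0.2494 g BOD₅·(g VSS·d)⁻¹.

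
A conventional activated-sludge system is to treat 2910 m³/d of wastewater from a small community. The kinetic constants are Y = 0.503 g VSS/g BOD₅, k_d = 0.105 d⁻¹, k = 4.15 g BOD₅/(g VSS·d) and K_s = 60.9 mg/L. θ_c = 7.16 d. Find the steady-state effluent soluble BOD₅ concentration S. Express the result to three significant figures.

From the Monod/SRT balance for a CMAS, S = K_s·(1+k_d θ_c)/[θ_c·(Y k − k_d) − 1] = 60.9 × (1 + 0.105 × 7.16) / [7.16 × (0.503 × 4.15 − 0.105) − 1] = 106.7 / 13.19 = 8.086 mg/L.

S ≈ 8.09 mg/L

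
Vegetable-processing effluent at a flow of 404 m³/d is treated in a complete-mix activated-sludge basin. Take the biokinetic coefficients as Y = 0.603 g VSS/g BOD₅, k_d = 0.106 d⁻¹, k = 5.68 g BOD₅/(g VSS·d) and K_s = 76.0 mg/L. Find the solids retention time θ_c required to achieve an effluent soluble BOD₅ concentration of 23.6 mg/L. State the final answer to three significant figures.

Specific growth rate at S = 23.6 mg/L: μ = YkS/(K_s+S) = 0.603·5.68·23.6/(76.0+23.6) = 0.8116 d⁻¹.
1/θ_c = 0.8116 − 0.106 = 0.7056 d⁻¹, so θ_c = 1.417 d.

θ_c ≈ 1.42 d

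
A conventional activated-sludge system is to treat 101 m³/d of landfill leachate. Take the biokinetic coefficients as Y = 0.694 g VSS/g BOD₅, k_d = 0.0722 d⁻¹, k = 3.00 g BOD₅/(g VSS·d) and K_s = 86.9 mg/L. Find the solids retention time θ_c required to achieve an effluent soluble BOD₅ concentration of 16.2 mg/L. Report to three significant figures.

At the target effluent, Y k S/(K_s+S) = 0.694×3.00×16.2/103.1 = 0.3271 d⁻¹.
Then 1/θ_c = μ − k_d = 0.3271 − 0.0722 = 0.2549 d⁻¹, giving θ_c = 3.922 d.

θ_c ≈ 3.92 d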